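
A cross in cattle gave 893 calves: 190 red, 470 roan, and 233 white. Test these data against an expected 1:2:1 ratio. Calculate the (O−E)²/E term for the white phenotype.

Expected counts for N = 893 under a 1:2:1 ratio (total parts = 4):
  red: 893 × 1/4 = 223.25
  roan: 893 × 2/4 = 446.5
  white: 893 × 1/4 = 223.25
Contribution of white: (233 − 223.25)² / 223.25 = 0.4258

0.426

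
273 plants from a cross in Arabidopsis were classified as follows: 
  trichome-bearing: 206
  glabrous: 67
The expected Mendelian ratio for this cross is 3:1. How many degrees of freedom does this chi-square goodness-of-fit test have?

A goodness-of-fit test with 2 phenotype classes has df = 2 − 1 = 1.

1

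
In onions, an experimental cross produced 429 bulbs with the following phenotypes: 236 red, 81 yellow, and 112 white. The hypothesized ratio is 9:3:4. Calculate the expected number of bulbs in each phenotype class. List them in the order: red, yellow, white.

241.3125, 80.4375, 107.25

Under the 9:3:4 hypothesis (Σ ratio = 16, N = 429):
  red: 429 × 9/16 = 241.3125
  yellow: 429 × 3/16 = 80.4375
  white: 429 × 4/16 = 107.25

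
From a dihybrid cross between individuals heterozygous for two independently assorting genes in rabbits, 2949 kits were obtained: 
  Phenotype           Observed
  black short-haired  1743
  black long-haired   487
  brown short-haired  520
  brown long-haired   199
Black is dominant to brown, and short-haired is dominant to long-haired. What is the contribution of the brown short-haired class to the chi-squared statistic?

A dihybrid F₂ with independent assortment and complete dominance at both loci gives a 9:3:3:1 phenotypic ratio.
Under the 9:3:3:1 hypothesis (Σ ratio = 16, N = 2949):
  black short-haired: 2949 × 9/16 = 1658.8125
  black long-haired: 2949 × 3/16 = 552.9375
  brown short-haired: 2949 × 3/16 = 552.9375
  brown long-haired: 2949 × 1/16 = 184.3125
Contribution of brown short-haired: (520 − 552.9375)² / 552.9375 = 1.9620

1.962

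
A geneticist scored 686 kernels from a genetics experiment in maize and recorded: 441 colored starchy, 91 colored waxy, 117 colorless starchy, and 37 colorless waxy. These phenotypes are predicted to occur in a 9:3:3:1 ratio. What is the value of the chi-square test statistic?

Expected counts for N = 686 under a 9:3:3:1 ratio (total parts = 16):
  colored starchy: 686 × 9/16 = 385.875
  colored waxy: 686 × 3/16 = 128.625
  colorless starchy: 686 × 3/16 = 128.625
  colorless waxy: 686 × 1/16 = 42.875
χ² = Σ (O − E)² / E
  colored starchy: (441 − 385.875)² / 385.875 = 7.8750
  colored waxy: (91 − 128.625)² / 128.625 = 11.0060
  colorless starchy: (117 − 128.625)² / 128.625 = 1.0507
  colorless waxy: (37 − 42.875)² / 42.875 = 0.8050
χ² = 7.8750 + 11.0060 + 1.0507 + 0.8050 = 20.7367 ≈ 20.737

20.737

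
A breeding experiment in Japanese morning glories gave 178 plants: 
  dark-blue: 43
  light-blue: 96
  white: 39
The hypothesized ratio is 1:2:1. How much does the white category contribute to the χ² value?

0.680

Under the 1:2:1 hypothesis (Σ ratio = 4, N = 178):
  dark-blue: 178 × 1/4 = 44.5
  light-blue: 178 × 2/4 = 89
  white: 178 × 1/4 = 44.5
Contribution of white: (39 − 44.5)² / 44.5 = 0.6798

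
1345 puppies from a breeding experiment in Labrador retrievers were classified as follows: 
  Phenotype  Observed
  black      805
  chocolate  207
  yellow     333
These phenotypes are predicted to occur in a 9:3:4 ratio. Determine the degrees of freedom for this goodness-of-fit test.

A goodness-of-fit test with 3 phenotype classes has df = 3 − 1 = 2.

2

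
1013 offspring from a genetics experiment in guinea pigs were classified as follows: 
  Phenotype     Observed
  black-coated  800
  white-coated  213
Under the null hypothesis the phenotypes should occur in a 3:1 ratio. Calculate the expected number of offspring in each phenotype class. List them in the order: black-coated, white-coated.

759.75, 253.25

The 3:1 ratio has 4 parts, so with N = 1013 the expected counts are:
  black-coated: 1013 × 3/4 = 759.75
  white-coated: 1013 × 1/4 = 253.25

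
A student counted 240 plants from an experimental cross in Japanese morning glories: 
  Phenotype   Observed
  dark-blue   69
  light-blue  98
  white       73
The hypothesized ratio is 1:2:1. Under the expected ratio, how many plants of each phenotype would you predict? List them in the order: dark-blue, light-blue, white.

Expected counts for N = 240 under a 1:2:1 ratio (total parts = 4):
  dark-blue: 240 × 1/4 = 60
  light-blue: 240 × 2/4 = 120
  white: 240 × 1/4 = 60

60, 120, 60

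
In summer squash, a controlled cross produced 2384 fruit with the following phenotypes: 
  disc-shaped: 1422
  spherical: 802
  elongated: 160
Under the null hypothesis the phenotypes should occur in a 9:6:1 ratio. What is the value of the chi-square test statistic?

The 9:6:1 ratio has 16 parts, so with N = 2384 the expected counts are:
  disc-shaped: 2384 × 9/16 = 1341
  spherical: 2384 × 6/16 = 894
  elongated: 2384 × 1/16 = 149
χ² = Σ (O − E)² / E
  disc-shaped: (1422 − 1341)² / 1341 = 4.8926
  spherical: (802 − 894)² / 894 = 9.4676
  elongated: (160 − 149)² / 149 = 0.8121
χ² = 4.8926 + 9.4676 + 0.8121 = 15.1723 ≈ 15.172

15.172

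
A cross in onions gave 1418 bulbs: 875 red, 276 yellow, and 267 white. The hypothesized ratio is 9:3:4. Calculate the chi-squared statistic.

29.489

Expected counts for N = 1418 under a 9:3:4 ratio (total parts = 16):
  red: 1418 × 9/16 = 797.625
  yellow: 1418 × 3/16 = 265.875
  white: 1418 × 4/16 = 354.5
χ² = Σ (O − E)² / E
  red: (875 − 797.625)² / 797.625 = 7.5059
  yellow: (276 − 265.875)² / 265.875 = 0.3856
  white: (267 − 354.5)² / 354.5 = 21.5973
χ² = 7.5059 + 0.3856 + 21.5973 = 29.4888 ≈ 29.489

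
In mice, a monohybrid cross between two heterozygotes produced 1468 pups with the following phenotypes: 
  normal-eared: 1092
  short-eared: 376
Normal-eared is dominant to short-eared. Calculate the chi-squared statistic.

0.294

For a monohybrid cross between heterozygotes with complete dominance, the expected phenotypic ratio is 3:1.
The 3:1 ratio has 4 parts, so with N = 1468 the expected counts are:
  normal-eared: 1468 × 3/4 = 1101
  short-eared: 1468 × 1/4 = 367
χ² = Σ (O − E)² / E
  normal-eared: (1092 − 1101)² / 1101 = 0.0736
  short-eared: (376 − 367)² / 367 = 0.2207
χ² = 0.0736 + 0.2207 = 0.2943 ≈ 0.294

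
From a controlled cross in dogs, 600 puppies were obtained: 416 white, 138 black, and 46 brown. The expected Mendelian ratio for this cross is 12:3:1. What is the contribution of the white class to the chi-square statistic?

The 12:3:1 ratio has 16 parts, so with N = 600 the expected counts are:
  white: 600 × 12/16 = 450
  black: 600 × 3/16 = 112.5
  brown: 600 × 1/16 = 37.5
Contribution of white: (416 − 450)² / 450 = 2.5689

2.569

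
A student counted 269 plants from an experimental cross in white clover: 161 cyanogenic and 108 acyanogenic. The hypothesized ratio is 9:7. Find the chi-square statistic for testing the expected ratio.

Under the 9:7 hypothesis (Σ ratio = 16, N = 269):
  cyanogenic: 269 × 9/16 = 151.3125
  acyanogenic: 269 × 7/16 = 117.6875
χ² = Σ (O − E)² / E
  cyanogenic: (161 − 151.3125)² / 151.3125 = 0.6202
  acyanogenic: (108 − 117.6875)² / 117.6875 = 0.7974
χ² = 0.6202 + 0.7974 = 1.4176 ≈ 1.418

1.418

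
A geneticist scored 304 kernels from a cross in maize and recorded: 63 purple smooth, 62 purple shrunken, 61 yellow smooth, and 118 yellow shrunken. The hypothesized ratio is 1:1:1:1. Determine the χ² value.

The 1:1:1:1 ratio has 4 parts, so with N = 304 the expected counts are:
  purple smooth: 304 × 1/4 = 76
  purple shrunken: 304 × 1/4 = 76
  yellow smooth: 304 × 1/4 = 76
  yellow shrunken: 304 × 1/4 = 76
χ² = Σ (O − E)² / E
  purple smooth: (63 − 76)² / 76 = 2.2237
  purple shrunken: (62 − 76)² / 76 = 2.5789
  yellow smooth: (61 − 76)² / 76 = 2.9605
  yellow shrunken: (118 − 76)² / 76 = 23.2105
χ² = 2.2237 + 2.5789 + 2.9605 + 23.2105 = 30.9736 ≈ 30.974

30.974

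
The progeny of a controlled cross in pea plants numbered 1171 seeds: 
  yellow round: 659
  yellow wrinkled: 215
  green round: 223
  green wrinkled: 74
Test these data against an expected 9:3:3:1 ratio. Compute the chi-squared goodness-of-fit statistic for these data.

The 9:3:3:1 ratio has 16 parts, so with N = 1171 the expected counts are:
  yellow round: 1171 × 9/16 = 658.6875
  yellow wrinkled: 1171 × 3/16 = 219.5625
  green round: 1171 × 3/16 = 219.5625
  green wrinkled: 1171 × 1/16 = 73.1875
χ² = Σ (O − E)² / E
  yellow round: (659 − 658.6875)² / 658.6875 = 0.0001
  yellow wrinkled: (215 − 219.5625)² / 219.5625 = 0.0948
  green round: (223 − 219.5625)² / 219.5625 = 0.0538
  green wrinkled: (74 − 73.1875)² / 73.1875 = 0.0090
χ² = 0.0001 + 0.0948 + 0.0538 + 0.0090 = 0.1577 ≈ 0.158

0.158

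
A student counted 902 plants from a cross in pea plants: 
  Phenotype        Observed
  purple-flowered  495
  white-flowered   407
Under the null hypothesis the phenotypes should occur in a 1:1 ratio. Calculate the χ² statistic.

Under the 1:1 hypothesis (Σ ratio = 2, N = 902):
  purple-flowered: 902 × 1/2 = 451
  white-flowered: 902 × 1/2 = 451
χ² = Σ (O − E)² / E
  purple-flowered: (495 − 451)² / 451 = 4.2927
  white-flowered: (407 − 451)² / 451 = 4.2927
χ² = 4.2927 + 4.2927 = 8.5854 ≈ 8.585

8.585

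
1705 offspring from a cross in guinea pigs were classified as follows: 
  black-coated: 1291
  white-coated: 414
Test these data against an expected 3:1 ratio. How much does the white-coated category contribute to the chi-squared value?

0.352

Total ratio parts = 4. Expected numbers out of 1705:
  black-coated: 1705 × 3/4 = 1278.75
  white-coated: 1705 × 1/4 = 426.25
Contribution of white-coated: (414 − 426.25)² / 426.25 = 0.3521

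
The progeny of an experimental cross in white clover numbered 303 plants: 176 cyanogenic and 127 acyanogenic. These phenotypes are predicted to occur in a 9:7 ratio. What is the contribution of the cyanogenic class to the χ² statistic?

Total ratio parts = 16. Expected numbers out of 303:
  cyanogenic: 303 × 9/16 = 170.4375
  acyanogenic: 303 × 7/16 = 132.5625
Contribution of cyanogenic: (176 − 170.4375)² / 170.4375 = 0.1815

0.182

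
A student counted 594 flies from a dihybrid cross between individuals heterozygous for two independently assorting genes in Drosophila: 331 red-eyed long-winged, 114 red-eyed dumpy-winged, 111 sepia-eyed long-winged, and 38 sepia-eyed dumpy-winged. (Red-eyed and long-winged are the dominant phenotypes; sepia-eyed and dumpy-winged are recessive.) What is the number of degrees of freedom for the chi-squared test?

3

A dihybrid F₂ with independent assortment and complete dominance at both loci gives a 9:3:3:1 phenotypic ratio.
A goodness-of-fit test with 4 phenotype classes has df = 4 − 1 = 3.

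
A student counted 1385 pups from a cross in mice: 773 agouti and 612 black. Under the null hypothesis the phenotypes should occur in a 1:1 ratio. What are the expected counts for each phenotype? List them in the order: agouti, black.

Expected counts for N = 1385 under a 1:1 ratio (total parts = 2):
  agouti: 1385 × 1/2 = 692.5
  black: 1385 × 1/2 = 692.5

692.5, 692.5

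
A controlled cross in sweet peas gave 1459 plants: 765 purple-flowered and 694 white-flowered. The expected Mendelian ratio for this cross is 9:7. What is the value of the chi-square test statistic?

8.637

The 9:7 ratio has 16 parts, so with N = 1459 the expected counts are:
  purple-flowered: 1459 × 9/16 = 820.6875
  white-flowered: 1459 × 7/16 = 638.3125
χ² = Σ (O − E)² / E
  purple-flowered: (765 − 820.6875)² / 820.6875 = 3.7787
  white-flowered: (694 − 638.3125)² / 638.3125 = 4.8583
χ² = 3.7787 + 4.8583 = 8.637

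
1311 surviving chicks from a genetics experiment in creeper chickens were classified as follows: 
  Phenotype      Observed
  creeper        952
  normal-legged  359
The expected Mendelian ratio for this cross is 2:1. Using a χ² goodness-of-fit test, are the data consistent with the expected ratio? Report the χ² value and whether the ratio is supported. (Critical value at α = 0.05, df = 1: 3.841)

Expected counts for N = 1311 under a 2:1 ratio (total parts = 3):
  creeper: 1311 × 2/3 = 874
  normal-legged: 1311 × 1/3 = 437
χ² = Σ (O − E)² / E
  creeper: (952 − 874)² / 874 = 6.9611
  normal-legged: (359 − 437)² / 437 = 13.9222
χ² = 6.9611 + 13.9222 = 20.8833 ≈ 20.883
Degrees of freedom = 2 − 1 = 1; critical value at α = 0.05 is 3.841.
Since 20.883 > 3.841, we reject the null hypothesis — the data do not fit the 2:1 ratio.

20.883; not consistent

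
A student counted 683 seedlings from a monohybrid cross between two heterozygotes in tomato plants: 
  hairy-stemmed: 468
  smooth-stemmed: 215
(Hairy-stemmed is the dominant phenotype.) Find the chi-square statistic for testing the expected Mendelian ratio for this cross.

For a monohybrid cross between heterozygotes with complete dominance, the expected phenotypic ratio is 3:1.
Under the 3:1 hypothesis (Σ ratio = 4, N = 683):
  hairy-stemmed: 683 × 3/4 = 512.25
  smooth-stemmed: 683 × 1/4 = 170.75
χ² = Σ (O − E)² / E
  hairy-stemmed: (468 − 512.25)² / 512.25 = 3.8225
  smooth-stemmed: (215 − 170.75)² / 170.75 = 11.4674
χ² = 3.8225 + 11.4674 = 15.2899 ≈ 15.290

15.290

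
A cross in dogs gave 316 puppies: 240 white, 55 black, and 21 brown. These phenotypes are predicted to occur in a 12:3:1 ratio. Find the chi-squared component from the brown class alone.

Total ratio parts = 16. Expected numbers out of 316:
  white: 316 × 12/16 = 237
  black: 316 × 3/16 = 59.25
  brown: 316 × 1/16 = 19.75
Contribution of brown: (21 − 19.75)² / 19.75 = 0.0791

0.079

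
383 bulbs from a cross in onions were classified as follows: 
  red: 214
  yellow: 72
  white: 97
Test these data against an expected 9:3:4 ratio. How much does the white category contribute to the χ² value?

Expected counts for N = 383 under a 9:3:4 ratio (total parts = 16):
  red: 383 × 9/16 = 215.4375
  yellow: 383 × 3/16 = 71.8125
  white: 383 × 4/16 = 95.75
Contribution of white: (97 − 95.75)² / 95.75 = 0.0163

0.016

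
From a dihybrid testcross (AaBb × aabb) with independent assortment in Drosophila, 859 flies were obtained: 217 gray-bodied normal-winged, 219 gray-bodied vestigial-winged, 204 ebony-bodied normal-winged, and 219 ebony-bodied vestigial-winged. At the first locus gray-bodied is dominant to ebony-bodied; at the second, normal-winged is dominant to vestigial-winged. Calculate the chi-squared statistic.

0.730

A dihybrid testcross with independent assortment gives a 1:1:1:1 ratio.
Expected counts for N = 859 under a 1:1:1:1 ratio (total parts = 4):
  gray-bodied normal-winged: 859 × 1/4 = 214.75
  gray-bodied vestigial-winged: 859 × 1/4 = 214.75
  ebony-bodied normal-winged: 859 × 1/4 = 214.75
  ebony-bodied vestigial-winged: 859 × 1/4 = 214.75
χ² = Σ (O − E)² / E
  gray-bodied normal-winged: (217 − 214.75)² / 214.75 = 0.0236
  gray-bodied vestigial-winged: (219 − 214.75)² / 214.75 = 0.0841
  ebony-bodied normal-winged: (204 − 214.75)² / 214.75 = 0.5381
  ebony-bodied vestigial-winged: (219 − 214.75)² / 214.75 = 0.0841
χ² = 0.0236 + 0.0841 + 0.5381 + 0.0841 = 0.7299 ≈ 0.730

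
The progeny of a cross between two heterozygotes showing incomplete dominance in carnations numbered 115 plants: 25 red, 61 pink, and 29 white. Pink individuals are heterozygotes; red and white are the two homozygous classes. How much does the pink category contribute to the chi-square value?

With incomplete dominance, a heterozygote × heterozygote cross gives a 1:2:1 phenotypic ratio.
The 1:2:1 ratio has 4 parts, so with N = 115 the expected counts are:
  red: 115 × 1/4 = 28.75
  pink: 115 × 2/4 = 57.5
  white: 115 × 1/4 = 28.75
Contribution of pink: (61 − 57.5)² / 57.5 = 0.2130

0.213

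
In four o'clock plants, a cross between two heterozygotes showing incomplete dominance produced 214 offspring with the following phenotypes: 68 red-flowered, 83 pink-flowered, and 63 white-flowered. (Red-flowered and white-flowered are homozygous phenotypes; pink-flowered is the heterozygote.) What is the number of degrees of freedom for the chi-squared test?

With incomplete dominance, a heterozygote × heterozygote cross gives a 1:2:1 phenotypic ratio.
A goodness-of-fit test with 3 phenotype classes has df = 3 − 1 = 2.

2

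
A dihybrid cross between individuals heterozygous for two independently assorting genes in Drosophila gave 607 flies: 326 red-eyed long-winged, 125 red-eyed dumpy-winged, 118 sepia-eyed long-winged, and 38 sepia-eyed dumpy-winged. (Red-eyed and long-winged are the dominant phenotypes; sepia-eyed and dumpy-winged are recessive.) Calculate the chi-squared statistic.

1.952

A dihybrid F₂ with independent assortment and complete dominance at both loci gives a 9:3:3:1 phenotypic ratio.
The 9:3:3:1 ratio has 16 parts, so with N = 607 the expected counts are:
  red-eyed long-winged: 607 × 9/16 = 341.4375
  red-eyed dumpy-winged: 607 × 3/16 = 113.8125
  sepia-eyed long-winged: 607 × 3/16 = 113.8125
  sepia-eyed dumpy-winged: 607 × 1/16 = 37.9375
χ² = Σ (O − E)² / E
  red-eyed long-winged: (326 − 341.4375)² / 341.4375 = 0.6980
  red-eyed dumpy-winged: (125 − 113.8125)² / 113.8125 = 1.0997
  sepia-eyed long-winged: (118 − 113.8125)² / 113.8125 = 0.1541
  sepia-eyed dumpy-winged: (38 − 37.9375)² / 37.9375 = 0.0001
χ² = 0.6980 + 1.0997 + 0.1541 + 0.0001 = 1.9519 ≈ 1.952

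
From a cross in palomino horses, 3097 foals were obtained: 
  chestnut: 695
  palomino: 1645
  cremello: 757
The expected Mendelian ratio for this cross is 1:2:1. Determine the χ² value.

14.510

The 1:2:1 ratio has 4 parts, so with N = 3097 the expected counts are:
  chestnut: 3097 × 1/4 = 774.25
  palomino: 3097 × 2/4 = 1548.5
  cremello: 3097 × 1/4 = 774.25
χ² = Σ (O − E)² / E
  chestnut: (695 − 774.25)² / 774.25 = 8.1118
  palomino: (1645 − 1548.5)² / 1548.5 = 6.0137
  cremello: (757 − 774.25)² / 774.25 = 0.3843
χ² = 8.1118 + 6.0137 + 0.3843 = 14.5098 ≈ 14.510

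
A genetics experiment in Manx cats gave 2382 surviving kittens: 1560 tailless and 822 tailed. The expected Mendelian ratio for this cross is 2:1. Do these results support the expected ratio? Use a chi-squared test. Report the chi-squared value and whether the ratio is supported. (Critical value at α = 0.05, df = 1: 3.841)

Expected counts for N = 2382 under a 2:1 ratio (total parts = 3):
  tailless: 2382 × 2/3 = 1588
  tailed: 2382 × 1/3 = 794
χ² = Σ (O − E)² / E
  tailless: (1560 − 1588)² / 1588 = 0.4937
  tailed: (822 − 794)² / 794 = 0.9874
χ² = 0.4937 + 0.9874 = 1.4811 ≈ 1.481
Degrees of freedom = 2 − 1 = 1; critical value at α = 0.05 is 3.841.
Since 1.481 < 3.841, we fail to reject the null hypothesis — the data are consistent with the 2:1 ratio.

1.481; consistent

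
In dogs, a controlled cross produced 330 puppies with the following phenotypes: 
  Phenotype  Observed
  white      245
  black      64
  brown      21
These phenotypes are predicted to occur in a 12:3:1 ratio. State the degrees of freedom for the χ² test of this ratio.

A goodness-of-fit test with 3 phenotype classes has df = 3 − 1 = 2.

2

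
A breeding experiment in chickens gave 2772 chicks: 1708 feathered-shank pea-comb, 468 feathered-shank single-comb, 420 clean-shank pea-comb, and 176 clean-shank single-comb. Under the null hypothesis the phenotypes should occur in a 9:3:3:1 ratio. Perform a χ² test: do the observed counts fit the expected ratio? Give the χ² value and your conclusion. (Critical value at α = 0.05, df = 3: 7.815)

Expected counts for N = 2772 under a 9:3:3:1 ratio (total parts = 16):
  feathered-shank pea-comb: 2772 × 9/16 = 1559.25
  feathered-shank single-comb: 2772 × 3/16 = 519.75
  clean-shank pea-comb: 2772 × 3/16 = 519.75
  clean-shank single-comb: 2772 × 1/16 = 173.25
χ² = Σ (O − E)² / E
  feathered-shank pea-comb: (1708 − 1559.25)² / 1559.25 = 14.1905
  feathered-shank single-comb: (468 − 519.75)² / 519.75 = 5.1526
  clean-shank pea-comb: (420 − 519.75)² / 519.75 = 19.1439
  clean-shank single-comb: (176 − 173.25)² / 173.25 = 0.0437
χ² = 14.1905 + 5.1526 + 19.1439 + 0.0437 = 38.5307 ≈ 38.531
Degrees of freedom = 4 − 1 = 3; critical value at α = 0.05 is 7.815.
Since 38.531 > 7.815, we reject the null hypothesis — the data do not fit the 9:3:3:1 ratio.

38.531; not consistent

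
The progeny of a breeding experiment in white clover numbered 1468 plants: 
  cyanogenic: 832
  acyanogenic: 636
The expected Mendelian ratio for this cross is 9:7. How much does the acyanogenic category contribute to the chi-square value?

0.061

The 9:7 ratio has 16 parts, so with N = 1468 the expected counts are:
  cyanogenic: 1468 × 9/16 = 825.75
  acyanogenic: 1468 × 7/16 = 642.25
Contribution of acyanogenic: (636 − 642.25)² / 642.25 = 0.0608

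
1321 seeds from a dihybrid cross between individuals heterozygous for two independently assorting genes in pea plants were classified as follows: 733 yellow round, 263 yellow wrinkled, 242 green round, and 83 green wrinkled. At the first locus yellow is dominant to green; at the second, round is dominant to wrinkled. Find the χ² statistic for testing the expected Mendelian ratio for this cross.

A dihybrid F₂ with independent assortment and complete dominance at both loci gives a 9:3:3:1 phenotypic ratio.
The 9:3:3:1 ratio has 16 parts, so with N = 1321 the expected counts are:
  yellow round: 1321 × 9/16 = 743.0625
  yellow wrinkled: 1321 × 3/16 = 247.6875
  green round: 1321 × 3/16 = 247.6875
  green wrinkled: 1321 × 1/16 = 82.5625
χ² = Σ (O − E)² / E
  yellow round: (733 − 743.0625)² / 743.0625 = 0.1363
  yellow wrinkled: (263 − 247.6875)² / 247.6875 = 0.9466
  green round: (242 − 247.6875)² / 247.6875 = 0.1306
  green wrinkled: (83 − 82.5625)² / 82.5625 = 0.0023
χ² = 0.1363 + 0.9466 + 0.1306 + 0.0023 = 1.2158 ≈ 1.216

1.216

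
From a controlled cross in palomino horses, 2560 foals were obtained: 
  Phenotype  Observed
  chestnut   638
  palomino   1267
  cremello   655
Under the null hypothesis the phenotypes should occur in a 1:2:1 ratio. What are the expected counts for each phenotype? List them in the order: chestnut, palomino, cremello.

640, 1280, 640

The 1:2:1 ratio has 4 parts, so with N = 2560 the expected counts are:
  chestnut: 2560 × 1/4 = 640
  palomino: 2560 × 2/4 = 1280
  cremello: 2560 × 1/4 = 640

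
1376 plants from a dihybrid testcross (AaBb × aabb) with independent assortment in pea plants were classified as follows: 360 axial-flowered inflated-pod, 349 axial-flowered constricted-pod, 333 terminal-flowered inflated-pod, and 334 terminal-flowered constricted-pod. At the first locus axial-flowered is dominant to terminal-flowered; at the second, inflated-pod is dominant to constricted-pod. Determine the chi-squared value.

1.459

A dihybrid testcross with independent assortment gives a 1:1:1:1 ratio.
Expected counts for N = 1376 under a 1:1:1:1 ratio (total parts = 4):
  axial-flowered inflated-pod: 1376 × 1/4 = 344
  axial-flowered constricted-pod: 1376 × 1/4 = 344
  terminal-flowered inflated-pod: 1376 × 1/4 = 344
  terminal-flowered constricted-pod: 1376 × 1/4 = 344
χ² = Σ (O − E)² / E
  axial-flowered inflated-pod: (360 − 344)² / 344 = 0.7442
  axial-flowered constricted-pod: (349 − 344)² / 344 = 0.0727
  terminal-flowered inflated-pod: (333 − 344)² / 344 = 0.3517
  terminal-flowered constricted-pod: (334 − 344)² / 344 = 0.2907
χ² = 0.7442 + 0.0727 + 0.3517 + 0.2907 = 1.4593 ≈ 1.459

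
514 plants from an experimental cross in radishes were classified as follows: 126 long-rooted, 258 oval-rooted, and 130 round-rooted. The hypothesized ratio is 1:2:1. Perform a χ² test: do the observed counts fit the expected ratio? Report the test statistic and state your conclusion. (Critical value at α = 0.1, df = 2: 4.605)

0.070; consistent

Under the 1:2:1 hypothesis (Σ ratio = 4, N = 514):
  long-rooted: 514 × 1/4 = 128.5
  oval-rooted: 514 × 2/4 = 257
  round-rooted: 514 × 1/4 = 128.5
χ² = Σ (O − E)² / E
  long-rooted: (126 − 128.5)² / 128.5 = 0.0486
  oval-rooted: (258 − 257)² / 257 = 0.0039
  round-rooted: (130 − 128.5)² / 128.5 = 0.0175
χ² = 0.0486 + 0.0039 + 0.0175 = 0.070
Degrees of freedom = 3 − 1 = 2; critical value at α = 0.1 is 4.605.
Since 0.070 < 4.605, we fail to reject the null hypothesis — the data are consistent with the 1:2:1 ratio.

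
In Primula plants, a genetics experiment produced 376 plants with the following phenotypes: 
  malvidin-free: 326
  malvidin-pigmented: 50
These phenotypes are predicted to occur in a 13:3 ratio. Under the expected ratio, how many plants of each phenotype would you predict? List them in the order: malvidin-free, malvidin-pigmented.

Total ratio parts = 16. Expected numbers out of 376:
  malvidin-free: 376 × 13/16 = 305.5
  malvidin-pigmented: 376 × 3/16 = 70.5

305.5, 70.5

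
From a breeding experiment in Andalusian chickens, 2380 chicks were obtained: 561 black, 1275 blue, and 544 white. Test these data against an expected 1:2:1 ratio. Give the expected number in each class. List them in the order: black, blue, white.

595, 1190, 595

Under the 1:2:1 hypothesis (Σ ratio = 4, N = 2380):
  black: 2380 × 1/4 = 595
  blue: 2380 × 2/4 = 1190
  white: 2380 × 1/4 = 595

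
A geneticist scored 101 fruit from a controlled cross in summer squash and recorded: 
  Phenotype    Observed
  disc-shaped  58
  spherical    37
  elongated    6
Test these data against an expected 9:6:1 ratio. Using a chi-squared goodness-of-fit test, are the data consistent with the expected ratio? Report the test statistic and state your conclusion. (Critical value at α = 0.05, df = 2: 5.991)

0.061; consistent

Expected counts for N = 101 under a 9:6:1 ratio (total parts = 16):
  disc-shaped: 101 × 9/16 = 56.8125
  spherical: 101 × 6/16 = 37.875
  elongated: 101 × 1/16 = 6.3125
χ² = Σ (O − E)² / E
  disc-shaped: (58 − 56.8125)² / 56.8125 = 0.0248
  spherical: (37 − 37.875)² / 37.875 = 0.0202
  elongated: (6 − 6.3125)² / 6.3125 = 0.0155
χ² = 0.0248 + 0.0202 + 0.0155 = 0.0605 ≈ 0.061
Degrees of freedom = 3 − 1 = 2; critical value at α = 0.05 is 5.991.
Since 0.061 < 5.991, we fail to reject the null hypothesis — the data are consistent with the 9:6:1 ratio.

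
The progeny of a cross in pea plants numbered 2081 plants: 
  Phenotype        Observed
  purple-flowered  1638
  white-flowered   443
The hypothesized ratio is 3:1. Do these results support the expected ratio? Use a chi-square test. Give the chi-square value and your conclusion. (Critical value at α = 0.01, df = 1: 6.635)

The 3:1 ratio has 4 parts, so with N = 2081 the expected counts are:
  purple-flowered: 2081 × 3/4 = 1560.75
  white-flowered: 2081 × 1/4 = 520.25
χ² = Σ (O − E)² / E
  purple-flowered: (1638 − 1560.75)² / 1560.75 = 3.8235
  white-flowered: (443 − 520.25)² / 520.25 = 11.4706
χ² = 3.8235 + 11.4706 = 15.2941 ≈ 15.294
Degrees of freedom = 2 − 1 = 1; critical value at α = 0.01 is 6.635.
Since 15.294 > 6.635, we reject the null hypothesis — the data do not fit the 3:1 ratio.

15.294; not consistent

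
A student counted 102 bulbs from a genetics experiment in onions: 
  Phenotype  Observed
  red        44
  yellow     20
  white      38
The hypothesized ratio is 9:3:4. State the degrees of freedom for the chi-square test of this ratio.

A goodness-of-fit test with 3 phenotype classes has df = 3 − 1 = 2.

2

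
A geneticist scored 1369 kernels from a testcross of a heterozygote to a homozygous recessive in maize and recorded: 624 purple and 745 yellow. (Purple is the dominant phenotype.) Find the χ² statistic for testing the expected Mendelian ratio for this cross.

A testcross of a heterozygote (Aa × aa) gives a 1:1 phenotypic ratio.
Total ratio parts = 2. Expected numbers out of 1369:
  purple: 1369 × 1/2 = 684.5
  yellow: 1369 × 1/2 = 684.5
χ² = Σ (O − E)² / E
  purple: (624 − 684.5)² / 684.5 = 5.3473
  yellow: (745 − 684.5)² / 684.5 = 5.3473
χ² = 5.3473 + 5.3473 = 10.6946 ≈ 10.695

10.695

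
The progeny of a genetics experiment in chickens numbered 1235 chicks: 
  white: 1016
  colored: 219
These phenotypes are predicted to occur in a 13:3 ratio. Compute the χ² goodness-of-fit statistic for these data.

Under the 13:3 hypothesis (Σ ratio = 16, N = 1235):
  white: 1235 × 13/16 = 1003.4375
  colored: 1235 × 3/16 = 231.5625
χ² = Σ (O − E)² / E
  white: (1016 − 1003.4375)² / 1003.4375 = 0.1573
  colored: (219 − 231.5625)² / 231.5625 = 0.6815
χ² = 0.1573 + 0.6815 = 0.8388 ≈ 0.839

0.839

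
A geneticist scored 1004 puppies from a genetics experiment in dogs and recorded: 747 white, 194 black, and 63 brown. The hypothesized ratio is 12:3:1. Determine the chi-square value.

Expected counts for N = 1004 under a 12:3:1 ratio (total parts = 16):
  white: 1004 × 12/16 = 753
  black: 1004 × 3/16 = 188.25
  brown: 1004 × 1/16 = 62.75
χ² = Σ (O − E)² / E
  white: (747 − 753)² / 753 = 0.0478
  black: (194 − 188.25)² / 188.25 = 0.1756
  brown: (63 − 62.75)² / 62.75 = 0.0010
χ² = 0.0478 + 0.1756 + 0.0010 = 0.2244 ≈ 0.224

0.224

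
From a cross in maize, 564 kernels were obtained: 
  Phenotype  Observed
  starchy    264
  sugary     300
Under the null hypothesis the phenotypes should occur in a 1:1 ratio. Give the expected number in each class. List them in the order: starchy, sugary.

282, 282

Total ratio parts = 2. Expected numbers out of 564:
  starchy: 564 × 1/2 = 282
  sugary: 564 × 1/2 = 282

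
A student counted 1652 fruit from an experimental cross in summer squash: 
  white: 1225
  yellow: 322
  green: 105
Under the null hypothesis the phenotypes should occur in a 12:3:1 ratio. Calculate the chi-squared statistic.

Under the 12:3:1 hypothesis (Σ ratio = 16, N = 1652):
  white: 1652 × 12/16 = 1239
  yellow: 1652 × 3/16 = 309.75
  green: 1652 × 1/16 = 103.25
χ² = Σ (O − E)² / E
  white: (1225 − 1239)² / 1239 = 0.1582
  yellow: (322 − 309.75)² / 309.75 = 0.4845
  green: (105 − 103.25)² / 103.25 = 0.0297
χ² = 0.1582 + 0.4845 + 0.0297 = 0.6724 ≈ 0.672

0.672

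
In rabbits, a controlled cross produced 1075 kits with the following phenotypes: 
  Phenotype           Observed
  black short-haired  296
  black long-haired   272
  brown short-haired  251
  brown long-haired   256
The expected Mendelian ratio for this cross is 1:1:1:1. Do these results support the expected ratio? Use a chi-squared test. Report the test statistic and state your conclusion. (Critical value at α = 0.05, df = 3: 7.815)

Under the 1:1:1:1 hypothesis (Σ ratio = 4, N = 1075):
  black short-haired: 1075 × 1/4 = 268.75
  black long-haired: 1075 × 1/4 = 268.75
  brown short-haired: 1075 × 1/4 = 268.75
  brown long-haired: 1075 × 1/4 = 268.75
χ² = Σ (O − E)² / E
  black short-haired: (296 − 268.75)² / 268.75 = 2.7630
  black long-haired: (272 − 268.75)² / 268.75 = 0.0393
  brown short-haired: (251 − 268.75)² / 268.75 = 1.1723
  brown long-haired: (256 − 268.75)² / 268.75 = 0.6049
χ² = 2.7630 + 0.0393 + 1.1723 + 0.6049 = 4.5795 ≈ 4.580
Degrees of freedom = 4 − 1 = 3; critical value at α = 0.05 is 7.815.
Since 4.580 < 7.815, we fail to reject the null hypothesis — the data are consistent with the 1:1:1:1 ratio.

4.580; consistent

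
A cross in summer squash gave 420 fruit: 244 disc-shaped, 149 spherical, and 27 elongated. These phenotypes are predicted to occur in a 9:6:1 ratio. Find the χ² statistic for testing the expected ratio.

Total ratio parts = 16. Expected numbers out of 420:
  disc-shaped: 420 × 9/16 = 236.25
  spherical: 420 × 6/16 = 157.5
  elongated: 420 × 1/16 = 26.25
χ² = Σ (O − E)² / E
  disc-shaped: (244 − 236.25)² / 236.25 = 0.2542
  spherical: (149 − 157.5)² / 157.5 = 0.4587
  elongated: (27 − 26.25)² / 26.25 = 0.0214
χ² = 0.2542 + 0.4587 + 0.0214 = 0.7343 ≈ 0.734

0.734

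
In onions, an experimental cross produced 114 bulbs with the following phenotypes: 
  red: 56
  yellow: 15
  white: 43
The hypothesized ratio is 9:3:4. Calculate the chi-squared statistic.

Total ratio parts = 16. Expected numbers out of 114:
  red: 114 × 9/16 = 64.125
  yellow: 114 × 3/16 = 21.375
  white: 114 × 4/16 = 28.5
χ² = Σ (O − E)² / E
  red: (56 − 64.125)² / 64.125 = 1.0295
  yellow: (15 − 21.375)² / 21.375 = 1.9013
  white: (43 − 28.5)² / 28.5 = 7.3772
χ² = 1.0295 + 1.9013 + 7.3772 = 10.308

10.308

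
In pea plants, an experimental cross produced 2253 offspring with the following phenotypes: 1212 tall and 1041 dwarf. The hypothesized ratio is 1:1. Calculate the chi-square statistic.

Expected counts for N = 2253 under a 1:1 ratio (total parts = 2):
  tall: 2253 × 1/2 = 1126.5
  dwarf: 2253 × 1/2 = 1126.5
χ² = Σ (O − E)² / E
  tall: (1212 − 1126.5)² / 1126.5 = 6.4893
  dwarf: (1041 − 1126.5)² / 1126.5 = 6.4893
χ² = 6.4893 + 6.4893 = 12.9786 ≈ 12.979

12.979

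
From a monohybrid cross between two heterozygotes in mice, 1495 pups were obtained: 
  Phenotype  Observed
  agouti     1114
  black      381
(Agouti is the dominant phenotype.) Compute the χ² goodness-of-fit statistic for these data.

For a monohybrid cross between heterozygotes with complete dominance, the expected phenotypic ratio is 3:1.
The 3:1 ratio has 4 parts, so with N = 1495 the expected counts are:
  agouti: 1495 × 3/4 = 1121.25
  black: 1495 × 1/4 = 373.75
χ² = Σ (O − E)² / E
  agouti: (1114 − 1121.25)² / 1121.25 = 0.0469
  black: (381 − 373.75)² / 373.75 = 0.1406
χ² = 0.0469 + 0.1406 = 0.1875 ≈ 0.188

0.188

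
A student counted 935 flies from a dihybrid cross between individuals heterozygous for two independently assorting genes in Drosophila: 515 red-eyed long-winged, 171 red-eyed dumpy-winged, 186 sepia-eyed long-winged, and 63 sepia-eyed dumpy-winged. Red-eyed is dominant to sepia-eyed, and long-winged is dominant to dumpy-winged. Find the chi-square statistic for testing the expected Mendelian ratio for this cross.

1.341

A dihybrid F₂ with independent assortment and complete dominance at both loci gives a 9:3:3:1 phenotypic ratio.
Under the 9:3:3:1 hypothesis (Σ ratio = 16, N = 935):
  red-eyed long-winged: 935 × 9/16 = 525.9375
  red-eyed dumpy-winged: 935 × 3/16 = 175.3125
  sepia-eyed long-winged: 935 × 3/16 = 175.3125
  sepia-eyed dumpy-winged: 935 × 1/16 = 58.4375
χ² = Σ (O − E)² / E
  red-eyed long-winged: (515 − 525.9375)² / 525.9375 = 0.2275
  red-eyed dumpy-winged: (171 − 175.3125)² / 175.3125 = 0.1061
  sepia-eyed long-winged: (186 − 175.3125)² / 175.3125 = 0.6515
  sepia-eyed dumpy-winged: (63 − 58.4375)² / 58.4375 = 0.3562
χ² = 0.2275 + 0.1061 + 0.6515 + 0.3562 = 1.3413 ≈ 1.341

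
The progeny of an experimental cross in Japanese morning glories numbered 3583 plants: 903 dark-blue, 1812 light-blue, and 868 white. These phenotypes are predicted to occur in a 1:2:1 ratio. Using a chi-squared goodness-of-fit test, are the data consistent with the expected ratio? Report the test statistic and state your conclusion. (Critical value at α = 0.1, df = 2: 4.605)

Under the 1:2:1 hypothesis (Σ ratio = 4, N = 3583):
  dark-blue: 3583 × 1/4 = 895.75
  light-blue: 3583 × 2/4 = 1791.5
  white: 3583 × 1/4 = 895.75
χ² = Σ (O − E)² / E
  dark-blue: (903 − 895.75)² / 895.75 = 0.0587
  light-blue: (1812 − 1791.5)² / 1791.5 = 0.2346
  white: (868 − 895.75)² / 895.75 = 0.8597
χ² = 0.0587 + 0.2346 + 0.8597 = 1.153
Degrees of freedom = 3 − 1 = 2; critical value at α = 0.1 is 4.605.
Since 1.153 < 4.605, we fail to reject the null hypothesis — the data are consistent with the 1:2:1 ratio.

1.153; consistent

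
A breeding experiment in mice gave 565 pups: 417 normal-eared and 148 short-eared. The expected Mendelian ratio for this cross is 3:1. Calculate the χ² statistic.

Expected counts for N = 565 under a 3:1 ratio (total parts = 4):
  normal-eared: 565 × 3/4 = 423.75
  short-eared: 565 × 1/4 = 141.25
χ² = Σ (O − E)² / E
  normal-eared: (417 − 423.75)² / 423.75 = 0.1075
  short-eared: (148 − 141.25)² / 141.25 = 0.3226
χ² = 0.1075 + 0.3226 = 0.4301 ≈ 0.430

0.430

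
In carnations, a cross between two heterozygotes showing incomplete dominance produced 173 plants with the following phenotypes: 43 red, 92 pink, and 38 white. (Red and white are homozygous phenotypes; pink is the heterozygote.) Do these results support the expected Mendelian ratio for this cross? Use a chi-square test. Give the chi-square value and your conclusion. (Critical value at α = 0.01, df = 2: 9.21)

0.988; consistent

With incomplete dominance, a heterozygote × heterozygote cross gives a 1:2:1 phenotypic ratio.
Total ratio parts = 4. Expected numbers out of 173:
  red: 173 × 1/4 = 43.25
  pink: 173 × 2/4 = 86.5
  white: 173 × 1/4 = 43.25
χ² = Σ (O − E)² / E
  red: (43 − 43.25)² / 43.25 = 0.0014
  pink: (92 − 86.5)² / 86.5 = 0.3497
  white: (38 − 43.25)² / 43.25 = 0.6373
χ² = 0.0014 + 0.3497 + 0.6373 = 0.9884 ≈ 0.988
Degrees of freedom = 3 − 1 = 2; critical value at α = 0.01 is 9.21.
Since 0.988 < 9.21, we fail to reject the null hypothesis — the data are consistent with the 1:2:1 ratio.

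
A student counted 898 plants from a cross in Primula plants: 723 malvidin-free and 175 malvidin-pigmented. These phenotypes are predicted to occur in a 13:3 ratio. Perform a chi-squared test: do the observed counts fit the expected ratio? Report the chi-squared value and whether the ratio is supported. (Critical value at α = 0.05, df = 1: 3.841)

0.321; consistent

The 13:3 ratio has 16 parts, so with N = 898 the expected counts are:
  malvidin-free: 898 × 13/16 = 729.625
  malvidin-pigmented: 898 × 3/16 = 168.375
χ² = Σ (O − E)² / E
  malvidin-free: (723 − 729.625)² / 729.625 = 0.0602
  malvidin-pigmented: (175 − 168.375)² / 168.375 = 0.2607
χ² = 0.0602 + 0.2607 = 0.3209 ≈ 0.321
Degrees of freedom = 2 − 1 = 1; critical value at α = 0.05 is 3.841.
Since 0.321 < 3.841, we fail to reject the null hypothesis — the data are consistent with the 13:3 ratio.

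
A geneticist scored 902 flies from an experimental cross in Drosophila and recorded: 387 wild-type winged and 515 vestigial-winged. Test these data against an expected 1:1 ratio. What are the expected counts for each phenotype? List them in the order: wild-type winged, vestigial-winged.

Expected counts for N = 902 under a 1:1 ratio (total parts = 2):
  wild-type winged: 902 × 1/2 = 451
  vestigial-winged: 902 × 1/2 = 451

451, 451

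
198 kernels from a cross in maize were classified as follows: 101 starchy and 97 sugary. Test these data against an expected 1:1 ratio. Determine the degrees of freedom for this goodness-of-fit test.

A goodness-of-fit test with 2 phenotype classes has df = 2 − 1 = 1.

1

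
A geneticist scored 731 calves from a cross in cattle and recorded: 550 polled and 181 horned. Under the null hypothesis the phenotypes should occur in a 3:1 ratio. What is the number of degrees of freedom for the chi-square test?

1

A goodness-of-fit test with 2 phenotype classes has df = 2 − 1 = 1.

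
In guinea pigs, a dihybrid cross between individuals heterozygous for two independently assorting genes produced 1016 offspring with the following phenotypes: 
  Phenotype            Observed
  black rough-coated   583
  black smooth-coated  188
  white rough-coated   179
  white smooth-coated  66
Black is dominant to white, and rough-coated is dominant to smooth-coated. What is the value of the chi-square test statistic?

1.057

A dihybrid F₂ with independent assortment and complete dominance at both loci gives a 9:3:3:1 phenotypic ratio.
Expected counts for N = 1016 under a 9:3:3:1 ratio (total parts = 16):
  black rough-coated: 1016 × 9/16 = 571.5
  black smooth-coated: 1016 × 3/16 = 190.5
  white rough-coated: 1016 × 3/16 = 190.5
  white smooth-coated: 1016 × 1/16 = 63.5
χ² = Σ (O − E)² / E
  black rough-coated: (583 − 571.5)² / 571.5 = 0.2314
  black smooth-coated: (188 − 190.5)² / 190.5 = 0.0328
  white rough-coated: (179 − 190.5)² / 190.5 = 0.6942
  white smooth-coated: (66 − 63.5)² / 63.5 = 0.0984
χ² = 0.2314 + 0.0328 + 0.6942 + 0.0984 = 1.0568 ≈ 1.057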